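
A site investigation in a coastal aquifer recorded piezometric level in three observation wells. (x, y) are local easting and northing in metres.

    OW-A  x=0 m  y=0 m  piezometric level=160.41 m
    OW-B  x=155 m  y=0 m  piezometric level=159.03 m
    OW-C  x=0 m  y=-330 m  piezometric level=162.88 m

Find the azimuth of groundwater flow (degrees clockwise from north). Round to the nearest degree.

050°

∂h/∂x = (159.03 − 160.41) / (155 − 0) = -0.008903
∂h/∂y = (162.88 − 160.41) / (-330 − 0) = -0.007485
Flow direction (−∇h) has components (+0.008903 E, +0.007485 N).
Azimuth = atan2(E, N) = atan2(+0.008903, +0.007485) = 49.9° ≈ 050°.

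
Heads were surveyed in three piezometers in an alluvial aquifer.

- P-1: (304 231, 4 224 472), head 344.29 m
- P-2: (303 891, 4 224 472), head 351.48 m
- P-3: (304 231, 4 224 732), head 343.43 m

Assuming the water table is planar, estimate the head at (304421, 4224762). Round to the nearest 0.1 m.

339.3 m

∂h/∂x = (351.48 − 344.29) / (303891 − 304231) = -0.02115
∂h/∂y = (343.43 − 344.29) / (4224732 − 4224472) = -0.003308
h(304421, 4224762) = 344.29 + (-0.02115)·(190) + (-0.003308)·(290) = 344.29 -4.018 -0.959 = 339.313 m.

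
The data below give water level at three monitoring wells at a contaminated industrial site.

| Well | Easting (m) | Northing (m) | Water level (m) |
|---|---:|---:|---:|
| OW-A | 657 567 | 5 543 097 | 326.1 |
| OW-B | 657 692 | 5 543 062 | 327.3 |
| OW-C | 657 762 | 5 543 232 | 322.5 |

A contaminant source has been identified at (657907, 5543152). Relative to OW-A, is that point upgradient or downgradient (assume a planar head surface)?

Taking OW-A as reference: OW-B−OW-A = (125, -35, +1.2); OW-C−OW-A = (195, 135, -3.6).
Determinant of the coordinate differences = 125·135 − 195·(-35) = 23700.
∂h/∂x = [(+1.2)·135 − (-3.6)·(-35)] / 23700 = +0.001519
∂h/∂y = [125·(-3.6) − 195·(+1.2)] / 23700 = -0.02886
Head at (657907, 5543152) = 326.1 + (+0.001519)·(340) + (-0.02886)·(55) = 325.03 m.
That is lower than the 326.1 m at OW-A, so the point is downgradient.

downgradient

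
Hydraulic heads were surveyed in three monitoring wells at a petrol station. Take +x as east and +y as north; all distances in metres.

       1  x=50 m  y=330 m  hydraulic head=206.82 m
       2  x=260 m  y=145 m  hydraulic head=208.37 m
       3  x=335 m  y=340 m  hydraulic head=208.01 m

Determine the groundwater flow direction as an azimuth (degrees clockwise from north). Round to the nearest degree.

Taking 1 as reference: 2−1 = (210, -185, +1.55); 3−1 = (285, 10, +1.19).
Determinant of the coordinate differences = 210·10 − 285·(-185) = 54825.
∂h/∂x = [(+1.55)·10 − (+1.19)·(-185)] / 54825 = +0.004298
∂h/∂y = [210·(+1.19) − 285·(+1.55)] / 54825 = -0.003499
Flow direction (−∇h) has components (-0.004298 E, +0.003499 N).
Azimuth = atan2(E, N) = atan2(-0.004298, +0.003499) = 309.2° ≈ 309°.

309°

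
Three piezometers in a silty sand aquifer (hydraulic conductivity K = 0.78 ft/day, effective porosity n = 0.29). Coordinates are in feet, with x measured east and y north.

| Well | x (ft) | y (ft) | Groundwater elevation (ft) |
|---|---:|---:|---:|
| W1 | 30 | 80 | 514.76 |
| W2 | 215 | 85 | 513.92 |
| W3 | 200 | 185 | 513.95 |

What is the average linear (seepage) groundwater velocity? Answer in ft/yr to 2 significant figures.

4.5 ft/yr

Three-point gradient (reference W1): Δ to W2 = (185, 5, -0.84), Δ to W3 = (170, 105, -0.81).
∂h/∂x = -0.004530, ∂h/∂y = -0.0003795 (det = 18575).
|∇h| = √(-0.004530² + -0.0003795²) = 0.004546
Seepage velocity v = K·i/n = 0.78 × 0.004546 / 0.29 = 0.01223 ft/day = 4.467 ft/yr.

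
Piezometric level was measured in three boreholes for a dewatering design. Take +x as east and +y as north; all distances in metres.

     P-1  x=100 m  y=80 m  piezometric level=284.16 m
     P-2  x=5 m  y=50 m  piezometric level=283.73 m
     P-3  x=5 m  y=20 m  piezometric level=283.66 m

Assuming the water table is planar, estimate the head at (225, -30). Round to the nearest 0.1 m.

With h = a·x + b·y + c and P-1 as origin, the differences give:
  (-95)·a + (-30)·b = -0.43
  (-95)·a + (-60)·b = -0.50
Eliminate b (×(-60) and ×(-30), subtract): 2850·a = 10.800 → a = ∂h/∂x = +0.003789
Back-substitute: b = ∂h/∂y = +0.002333.
h(225, -30) = 284.16 + (+0.003789)·(125) + (+0.002333)·(-110) = 284.16 +0.474 -0.257 = 284.377 m.

284.4 m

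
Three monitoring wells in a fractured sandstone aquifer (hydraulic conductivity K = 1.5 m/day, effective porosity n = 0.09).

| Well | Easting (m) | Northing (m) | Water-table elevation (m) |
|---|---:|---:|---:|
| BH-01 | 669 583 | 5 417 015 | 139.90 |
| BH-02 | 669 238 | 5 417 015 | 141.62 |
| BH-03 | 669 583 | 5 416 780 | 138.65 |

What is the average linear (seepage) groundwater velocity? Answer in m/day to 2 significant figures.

∂h/∂x = (141.62 − 139.90) / (669238 − 669583) = -0.004986
∂h/∂y = (138.65 − 139.90) / (5416780 − 5417015) = +0.005319
|∇h| = √(-0.004986² + 0.005319²) = 0.007291
Seepage velocity v = K·i/n = 1.5 × 0.007291 / 0.09 = 0.1215 m/day.

0.12 m/day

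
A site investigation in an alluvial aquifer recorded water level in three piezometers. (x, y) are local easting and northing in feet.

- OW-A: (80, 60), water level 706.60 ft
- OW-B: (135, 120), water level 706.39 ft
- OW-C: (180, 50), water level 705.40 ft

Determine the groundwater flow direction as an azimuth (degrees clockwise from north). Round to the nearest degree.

121°

Three-point gradient (reference OW-A): Δ to OW-B = (55, 60, -0.21), Δ to OW-C = (100, -10, -1.20).
∂h/∂x = -0.01131, ∂h/∂y = +0.006870 (det = -6550).
Flow direction (−∇h) has components (+0.01131 E, -0.006870 N).
Azimuth = atan2(E, N) = atan2(+0.01131, -0.006870) = 121.3° ≈ 121°.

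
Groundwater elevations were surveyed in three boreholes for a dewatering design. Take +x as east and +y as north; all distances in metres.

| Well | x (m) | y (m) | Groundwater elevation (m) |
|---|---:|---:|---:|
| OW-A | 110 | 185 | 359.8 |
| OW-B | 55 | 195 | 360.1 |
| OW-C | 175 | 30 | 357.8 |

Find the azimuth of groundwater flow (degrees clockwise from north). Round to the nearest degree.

164°

With h = a·x + b·y + c and OW-A as origin, the differences give:
  (-55)·a + 10·b = +0.3
  65·a + (-155)·b = -2.0
Eliminate b (×(-155) and ×10, subtract): 7875·a = -26.50 → a = ∂h/∂x = -0.003365
Back-substitute: b = ∂h/∂y = +0.01149.
Flow direction (−∇h) has components (+0.003365 E, -0.01149 N).
Azimuth = atan2(E, N) = atan2(+0.003365, -0.01149) = 163.7° ≈ 164°.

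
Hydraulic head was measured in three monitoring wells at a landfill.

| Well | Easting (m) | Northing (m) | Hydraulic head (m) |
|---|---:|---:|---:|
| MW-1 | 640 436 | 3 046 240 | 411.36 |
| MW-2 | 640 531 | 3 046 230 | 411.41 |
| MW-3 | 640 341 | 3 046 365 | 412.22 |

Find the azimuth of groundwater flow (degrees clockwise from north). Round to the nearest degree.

Differences from MW-1: to MW-2 (Δx, Δy, Δh) = (95, -10, +0.05); to MW-3 = (-95, 125, +0.86).
Solve a·Δx + b·Δy = Δh: det = 95·125 − (-95)·(-10) = 10925.
∂h/∂x = [(+0.05)·125 − (+0.86)·(-10)] / 10925 = +0.001359
∂h/∂y = [95·(+0.86) − (-95)·(+0.05)] / 10925 = +0.007913
Flow direction (−∇h) has components (-0.001359 E, -0.007913 N).
Azimuth = atan2(E, N) = atan2(-0.001359, -0.007913) = 189.7° ≈ 190°.

190°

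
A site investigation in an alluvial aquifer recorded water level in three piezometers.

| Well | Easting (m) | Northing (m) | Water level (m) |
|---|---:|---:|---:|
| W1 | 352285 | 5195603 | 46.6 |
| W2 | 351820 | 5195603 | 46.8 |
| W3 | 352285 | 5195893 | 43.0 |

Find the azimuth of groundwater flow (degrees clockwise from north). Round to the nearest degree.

∂h/∂x = (46.8 − 46.6) / (351820 − 352285) = -0.0004301
∂h/∂y = (43.0 − 46.6) / (5195893 − 5195603) = -0.01241
Flow direction (−∇h) has components (+0.0004301 E, +0.01241 N).
Azimuth = atan2(E, N) = atan2(+0.0004301, +0.01241) = 2.0° ≈ 002°.

002°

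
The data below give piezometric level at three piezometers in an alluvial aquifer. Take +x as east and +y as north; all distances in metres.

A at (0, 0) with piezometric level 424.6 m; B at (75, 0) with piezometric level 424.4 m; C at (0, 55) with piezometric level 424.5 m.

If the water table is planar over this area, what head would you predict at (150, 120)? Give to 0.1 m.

424.0 m

∂h/∂x = (424.4 − 424.6) / (75 − 0) = -0.002667
∂h/∂y = (424.5 − 424.6) / (55 − 0) = -0.001818
h(150, 120) = 424.6 + (-0.002667)·(150) + (-0.001818)·(120) = 424.6 -0.400 -0.218 = 423.982 m.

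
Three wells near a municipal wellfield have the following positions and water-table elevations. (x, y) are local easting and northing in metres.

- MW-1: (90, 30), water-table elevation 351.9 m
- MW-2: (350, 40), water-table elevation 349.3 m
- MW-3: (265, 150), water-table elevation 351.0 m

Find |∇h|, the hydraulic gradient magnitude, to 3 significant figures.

0.0127

With h = a·x + b·y + c and MW-1 as origin, the differences give:
  260·a + 10·b = -2.6
  175·a + 120·b = -0.9
Eliminate b (×120 and ×10, subtract): 29450·a = -303.00 → a = ∂h/∂x = -0.01029
Back-substitute: b = ∂h/∂y = +0.007504.
|∇h| = √(-0.01029² + 0.007504²) = 0.01274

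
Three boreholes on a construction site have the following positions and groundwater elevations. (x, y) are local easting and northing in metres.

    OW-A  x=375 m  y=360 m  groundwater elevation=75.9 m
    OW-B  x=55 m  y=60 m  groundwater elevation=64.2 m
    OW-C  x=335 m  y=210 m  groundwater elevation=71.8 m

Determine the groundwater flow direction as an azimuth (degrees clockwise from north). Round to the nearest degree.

212°

With h = a·x + b·y + c and OW-A as origin, the differences give:
  (-320)·a + (-300)·b = -11.7
  (-40)·a + (-150)·b = -4.1
Eliminate b (×(-150) and ×(-300), subtract): 36000·a = 525.00 → a = ∂h/∂x = +0.01458
Back-substitute: b = ∂h/∂y = +0.02344.
Flow direction (−∇h) has components (-0.01458 E, -0.02344 N).
Azimuth = atan2(E, N) = atan2(-0.01458, -0.02344) = 211.9° ≈ 212°.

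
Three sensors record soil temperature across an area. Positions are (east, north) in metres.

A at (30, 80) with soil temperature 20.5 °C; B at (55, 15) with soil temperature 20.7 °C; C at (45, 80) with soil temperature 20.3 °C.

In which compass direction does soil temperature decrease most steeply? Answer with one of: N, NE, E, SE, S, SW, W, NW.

With T = a·x + b·y + c and A as origin, the differences give:
  25·a + (-65)·b = +0.2
  15·a + 0·b = -0.2
Eliminate b (×0 and ×(-65), subtract): 975·a = -13.00 → a = ∂T/∂x = -0.01333
Back-substitute: b = ∂T/∂y = -0.008205.
Steepest decrease is along −∇f = (+0.01333 E, +0.008205 N) → northeast.

NE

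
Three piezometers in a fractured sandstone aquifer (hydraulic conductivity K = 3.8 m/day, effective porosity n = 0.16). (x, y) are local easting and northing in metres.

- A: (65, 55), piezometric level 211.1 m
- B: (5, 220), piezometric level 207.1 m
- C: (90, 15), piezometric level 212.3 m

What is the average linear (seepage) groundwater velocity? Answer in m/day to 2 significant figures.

Taking A as reference: B−A = (-60, 165, -4.0); C−A = (25, -40, +1.2).
Solve a·Δx + b·Δy = Δh: det = (-60)·(-40) − 25·165 = -1725.
∂h/∂x = [(-4.0)·(-40) − (+1.2)·165] / -1725 = +0.02203
∂h/∂y = [(-60)·(+1.2) − 25·(-4.0)] / -1725 = -0.01623
|∇h| = √(0.02203² + -0.01623²) = 0.02736
Seepage velocity v = K·i/n = 3.8 × 0.02736 / 0.16 = 0.6498 m/day.

0.65 m/day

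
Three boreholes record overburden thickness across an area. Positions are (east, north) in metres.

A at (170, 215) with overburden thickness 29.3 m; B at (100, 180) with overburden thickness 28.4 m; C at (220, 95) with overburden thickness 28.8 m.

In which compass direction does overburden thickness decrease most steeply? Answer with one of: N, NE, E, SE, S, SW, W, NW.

Taking A as reference: B−A = (-70, -35, -0.9); C−A = (50, -120, -0.5).
Determinant of the coordinate differences = (-70)·(-120) − 50·(-35) = 10150.
∂d/∂x = [(-0.9)·(-120) − (-0.5)·(-35)] / 10150 = +0.008916
∂d/∂y = [(-70)·(-0.5) − 50·(-0.9)] / 10150 = +0.007882
Steepest decrease is along −∇f = (-0.008916 E, -0.007882 N) → southwest.

SW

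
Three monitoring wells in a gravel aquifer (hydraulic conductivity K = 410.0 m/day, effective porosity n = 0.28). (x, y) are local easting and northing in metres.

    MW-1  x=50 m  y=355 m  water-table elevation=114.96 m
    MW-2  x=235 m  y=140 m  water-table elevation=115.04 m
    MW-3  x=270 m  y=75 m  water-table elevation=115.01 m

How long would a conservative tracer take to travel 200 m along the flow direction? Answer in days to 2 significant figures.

43 days

Differences from MW-1: to MW-2 (Δx, Δy, Δh) = (185, -215, +0.08); to MW-3 = (220, -280, +0.05).
Determinant of the coordinate differences = 185·(-280) − 220·(-215) = -4500.
∂h/∂x = [(+0.08)·(-280) − (+0.05)·(-215)] / -4500 = +0.002589
∂h/∂y = [185·(+0.05) − 220·(+0.08)] / -4500 = +0.001856
|∇h| = √(0.002589² + 0.001856²) = 0.003186
Seepage velocity v = K·i/n = 410.0 × 0.003186 / 0.28 = 4.665 m/day.
t = 200 / 4.665 = 42.87 days.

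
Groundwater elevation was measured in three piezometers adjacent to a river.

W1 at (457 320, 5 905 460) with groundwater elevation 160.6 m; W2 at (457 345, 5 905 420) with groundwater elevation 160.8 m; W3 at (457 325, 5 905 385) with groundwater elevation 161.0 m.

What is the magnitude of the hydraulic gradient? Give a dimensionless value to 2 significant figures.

With h = a·x + b·y + c and W1 as origin, the differences give:
  25·a + (-40)·b = +0.2
  5·a + (-75)·b = +0.4
Eliminate b (×(-75) and ×(-40), subtract): -1675·a = 1.00 → a = ∂h/∂x = -0.0005970
Back-substitute: b = ∂h/∂y = -0.005373.
|∇h| = √(-0.0005970² + -0.005373²) = 0.005406

0.0054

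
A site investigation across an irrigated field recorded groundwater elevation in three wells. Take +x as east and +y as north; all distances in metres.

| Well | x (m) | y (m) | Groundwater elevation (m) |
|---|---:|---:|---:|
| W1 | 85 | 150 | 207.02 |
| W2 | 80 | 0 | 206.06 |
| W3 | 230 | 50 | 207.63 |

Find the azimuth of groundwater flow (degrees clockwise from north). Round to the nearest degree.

With h = a·x + b·y + c and W1 as origin, the differences give:
  (-5)·a + (-150)·b = -0.96
  145·a + (-100)·b = +0.61
Eliminate b (×(-100) and ×(-150), subtract): 22250·a = 187.500 → a = ∂h/∂x = +0.008427
Back-substitute: b = ∂h/∂y = +0.006119.
Flow direction (−∇h) has components (-0.008427 E, -0.006119 N).
Azimuth = atan2(E, N) = atan2(-0.008427, -0.006119) = 234.0° ≈ 234°.

234°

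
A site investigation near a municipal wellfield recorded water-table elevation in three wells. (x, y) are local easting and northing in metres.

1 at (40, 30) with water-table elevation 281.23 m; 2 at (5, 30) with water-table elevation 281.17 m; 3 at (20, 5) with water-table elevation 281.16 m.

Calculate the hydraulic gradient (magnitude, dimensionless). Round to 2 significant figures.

With h = a·x + b·y + c and 1 as origin, the differences give:
  (-35)·a + 0·b = -0.06
  (-20)·a + (-25)·b = -0.07
Eliminate b (×(-25) and ×0, subtract): 875·a = 1.500 → a = ∂h/∂x = +0.001714
Back-substitute: b = ∂h/∂y = +0.001429.
|∇h| = √(0.001714² + 0.001429²) = 0.002232

0.0022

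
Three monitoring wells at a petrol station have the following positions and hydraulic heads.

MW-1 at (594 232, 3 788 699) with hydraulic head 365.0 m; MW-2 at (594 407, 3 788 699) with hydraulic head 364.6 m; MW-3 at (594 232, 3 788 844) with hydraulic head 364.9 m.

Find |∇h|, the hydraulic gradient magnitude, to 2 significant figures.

0.0024

∂h/∂x = (364.6 − 365.0) / (594407 − 594232) = -0.002286
∂h/∂y = (364.9 − 365.0) / (3788844 − 3788699) = -0.0006897
|∇h| = √(-0.002286² + -0.0006897²) = 0.002388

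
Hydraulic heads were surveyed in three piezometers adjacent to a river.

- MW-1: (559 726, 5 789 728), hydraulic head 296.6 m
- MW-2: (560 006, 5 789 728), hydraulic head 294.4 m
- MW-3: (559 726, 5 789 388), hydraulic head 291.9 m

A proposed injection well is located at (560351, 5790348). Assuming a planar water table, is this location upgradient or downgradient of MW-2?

∂h/∂x = (294.4 − 296.6) / (560006 − 559726) = -0.007857
∂h/∂y = (291.9 − 296.6) / (5789388 − 5789728) = +0.01382
Head at (560351, 5790348) = 296.6 + (-0.007857)·(625) + (+0.01382)·(620) = 300.26 m.
That is higher than the 294.4 m at MW-2, so the point is upgradient.

upgradient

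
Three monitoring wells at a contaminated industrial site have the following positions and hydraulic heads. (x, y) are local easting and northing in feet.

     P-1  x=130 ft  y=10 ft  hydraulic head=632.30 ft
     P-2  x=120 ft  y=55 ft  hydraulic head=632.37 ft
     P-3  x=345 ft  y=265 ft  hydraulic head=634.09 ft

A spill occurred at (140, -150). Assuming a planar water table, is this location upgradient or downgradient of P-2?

downgradient

Differences from P-1: to P-2 (Δx, Δy, Δh) = (-10, 45, +0.07); to P-3 = (215, 255, +1.79).
Determinant of the coordinate differences = (-10)·255 − 215·45 = -12225.
∂h/∂x = [(+0.07)·255 − (+1.79)·45] / -12225 = +0.005129
∂h/∂y = [(-10)·(+1.79) − 215·(+0.07)] / -12225 = +0.002695
Head at (140, -150) = 632.30 + (+0.005129)·(10) + (+0.002695)·(-160) = 631.92 ft.
That is lower than the 632.37 ft at P-2, so the point is downgradient.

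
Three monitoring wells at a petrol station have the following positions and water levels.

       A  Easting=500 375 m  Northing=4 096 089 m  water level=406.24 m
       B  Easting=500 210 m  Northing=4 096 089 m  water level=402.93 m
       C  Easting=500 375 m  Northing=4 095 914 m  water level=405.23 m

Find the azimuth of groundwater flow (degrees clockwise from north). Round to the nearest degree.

254°

∂h/∂x = (402.93 − 406.24) / (500210 − 500375) = +0.02006
∂h/∂y = (405.23 − 406.24) / (4095914 − 4096089) = +0.005771
Flow direction (−∇h) has components (-0.02006 E, -0.005771 N).
Azimuth = atan2(E, N) = atan2(-0.02006, -0.005771) = 253.9° ≈ 254°.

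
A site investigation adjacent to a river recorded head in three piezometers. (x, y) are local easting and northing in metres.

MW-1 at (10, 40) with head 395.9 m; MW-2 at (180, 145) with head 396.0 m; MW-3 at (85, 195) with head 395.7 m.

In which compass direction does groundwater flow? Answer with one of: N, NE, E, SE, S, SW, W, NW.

NW

Taking MW-1 as reference: MW-2−MW-1 = (170, 105, +0.1); MW-3−MW-1 = (75, 155, -0.2).
Solve a·Δx + b·Δy = Δh: det = 170·155 − 75·105 = 18475.
∂h/∂x = [(+0.1)·155 − (-0.2)·105] / 18475 = +0.001976
∂h/∂y = [170·(-0.2) − 75·(+0.1)] / 18475 = -0.002246
Flow = −∇h = (-0.001976 east, +0.002246 north), which points northwest.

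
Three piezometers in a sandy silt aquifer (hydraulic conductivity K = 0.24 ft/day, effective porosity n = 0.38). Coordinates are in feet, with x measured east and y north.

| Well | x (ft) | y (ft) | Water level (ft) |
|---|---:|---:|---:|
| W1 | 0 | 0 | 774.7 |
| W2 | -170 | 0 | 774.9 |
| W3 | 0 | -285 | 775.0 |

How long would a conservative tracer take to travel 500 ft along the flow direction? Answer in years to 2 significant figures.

1400 years

∂h/∂x = (774.9 − 774.7) / (-170 − 0) = -0.001176
∂h/∂y = (775.0 − 774.7) / (-285 − 0) = -0.001053
|∇h| = √(-0.001176² + -0.001053²) = 0.001579
Seepage velocity v = K·i/n = 0.24 × 0.001579 / 0.38 = 0.0009973 ft/day.
t = 500 / 0.0009973 = 5.014e+05 days = 1.37e+03 years.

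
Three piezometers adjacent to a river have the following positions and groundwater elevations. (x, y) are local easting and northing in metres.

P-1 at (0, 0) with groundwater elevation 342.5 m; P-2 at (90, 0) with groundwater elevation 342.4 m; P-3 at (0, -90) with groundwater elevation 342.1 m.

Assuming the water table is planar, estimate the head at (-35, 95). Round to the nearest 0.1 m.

∂h/∂x = (342.4 − 342.5) / (90 − 0) = -0.001111
∂h/∂y = (342.1 − 342.5) / (-90 − 0) = +0.004444
h(-35, 95) = 342.5 + (-0.001111)·(-35) + (+0.004444)·(95) = 342.5 +0.039 +0.422 = 342.961 m.

343.0 m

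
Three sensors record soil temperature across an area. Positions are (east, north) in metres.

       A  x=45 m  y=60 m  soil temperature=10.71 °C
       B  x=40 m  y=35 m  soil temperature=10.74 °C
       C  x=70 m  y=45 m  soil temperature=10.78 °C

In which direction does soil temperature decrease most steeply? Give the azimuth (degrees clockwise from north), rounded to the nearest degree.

Differences from A: to B (Δx, Δy, Δh) = (-5, -25, +0.03); to C = (25, -15, +0.07).
Solve a·Δx + b·Δy = ΔT: det = (-5)·(-15) − 25·(-25) = 700.
∂T/∂x = [(+0.03)·(-15) − (+0.07)·(-25)] / 700 = +0.001857
∂T/∂y = [(-5)·(+0.07) − 25·(+0.03)] / 700 = -0.001571
Steepest decrease is along −∇f: components (-0.001857 E, +0.001571 N).
Azimuth = atan2(-0.001857, +0.001571) = 310.2° ≈ 310°.

310°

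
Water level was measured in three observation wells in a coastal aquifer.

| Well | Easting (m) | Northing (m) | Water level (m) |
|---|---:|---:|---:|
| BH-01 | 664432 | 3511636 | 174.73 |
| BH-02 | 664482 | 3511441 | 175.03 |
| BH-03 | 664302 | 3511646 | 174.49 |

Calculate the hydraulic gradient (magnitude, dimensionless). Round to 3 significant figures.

Differences from BH-01: to BH-02 (Δx, Δy, Δh) = (50, -195, +0.30); to BH-03 = (-130, 10, -0.24).
Solve a·Δx + b·Δy = Δh: det = 50·10 − (-130)·(-195) = -24850.
∂h/∂x = [(+0.30)·10 − (-0.24)·(-195)] / -24850 = +0.001763
∂h/∂y = [50·(-0.24) − (-130)·(+0.30)] / -24850 = -0.001087
|∇h| = √(0.001763² + -0.001087²) = 0.002071

0.00207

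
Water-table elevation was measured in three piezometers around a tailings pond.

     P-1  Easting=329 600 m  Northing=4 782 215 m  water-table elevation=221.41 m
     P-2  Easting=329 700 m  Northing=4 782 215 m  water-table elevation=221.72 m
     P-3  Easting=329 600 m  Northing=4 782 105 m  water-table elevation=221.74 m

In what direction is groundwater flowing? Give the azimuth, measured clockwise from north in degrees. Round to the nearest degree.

314°

∂h/∂x = (221.72 − 221.41) / (329700 − 329600) = +0.003100
∂h/∂y = (221.74 − 221.41) / (4782105 − 4782215) = -0.003000
Flow direction (−∇h) has components (-0.003100 E, +0.003000 N).
Azimuth = atan2(E, N) = atan2(-0.003100, +0.003000) = 314.1° ≈ 314°.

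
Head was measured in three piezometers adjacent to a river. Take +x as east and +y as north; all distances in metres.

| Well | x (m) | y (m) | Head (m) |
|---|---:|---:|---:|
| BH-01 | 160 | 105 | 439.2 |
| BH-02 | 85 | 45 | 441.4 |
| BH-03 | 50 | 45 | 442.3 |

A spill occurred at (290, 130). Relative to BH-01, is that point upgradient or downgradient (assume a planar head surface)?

downgradient

With h = a·x + b·y + c and BH-01 as origin, the differences give:
  (-75)·a + (-60)·b = +2.2
  (-110)·a + (-60)·b = +3.1
Eliminate b (×(-60) and ×(-60), subtract): -2100·a = 54.00 → a = ∂h/∂x = -0.02571
Back-substitute: b = ∂h/∂y = -0.004524.
Head at (290, 130) = 439.2 + (-0.02571)·(130) + (-0.004524)·(25) = 435.74 m.
That is lower than the 439.2 m at BH-01, so the point is downgradient.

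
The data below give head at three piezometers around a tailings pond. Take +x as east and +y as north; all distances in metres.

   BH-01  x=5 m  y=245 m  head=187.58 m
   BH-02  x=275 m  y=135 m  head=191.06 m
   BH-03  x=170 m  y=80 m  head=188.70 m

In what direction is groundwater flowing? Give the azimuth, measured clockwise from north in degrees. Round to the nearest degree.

239°

Differences from BH-01: to BH-02 (Δx, Δy, Δh) = (270, -110, +3.48); to BH-03 = (165, -165, +1.12).
Solve a·Δx + b·Δy = Δh: det = 270·(-165) − 165·(-110) = -26400.
∂h/∂x = [(+3.48)·(-165) − (+1.12)·(-110)] / -26400 = +0.01708
∂h/∂y = [270·(+1.12) − 165·(+3.48)] / -26400 = +0.01030
Flow direction (−∇h) has components (-0.01708 E, -0.01030 N).
Azimuth = atan2(E, N) = atan2(-0.01708, -0.01030) = 238.9° ≈ 239°.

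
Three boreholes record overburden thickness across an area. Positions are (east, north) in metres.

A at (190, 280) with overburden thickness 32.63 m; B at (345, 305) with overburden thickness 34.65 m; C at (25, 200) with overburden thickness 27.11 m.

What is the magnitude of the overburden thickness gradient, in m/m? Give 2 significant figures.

0.063 m/m

With d = a·x + b·y + c and A as origin, the differences give:
  155·a + 25·b = +2.02
  (-165)·a + (-80)·b = -5.52
Eliminate b (×(-80) and ×25, subtract): -8275·a = -23.600 → a = ∂d/∂x = +0.002852
Back-substitute: b = ∂d/∂y = +0.06312.
|∇f| = √(0.002852² + 0.06312²) = 0.06318 m/m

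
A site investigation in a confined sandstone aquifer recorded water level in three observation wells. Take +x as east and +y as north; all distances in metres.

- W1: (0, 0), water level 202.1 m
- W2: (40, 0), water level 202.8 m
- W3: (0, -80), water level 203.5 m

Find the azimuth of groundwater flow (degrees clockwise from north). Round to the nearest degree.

315°

∂h/∂x = (202.8 − 202.1) / (40 − 0) = +0.01750
∂h/∂y = (203.5 − 202.1) / (-80 − 0) = -0.01750
Flow direction (−∇h) has components (-0.01750 E, +0.01750 N).
Azimuth = atan2(E, N) = atan2(-0.01750, +0.01750) = 315.0° ≈ 315°.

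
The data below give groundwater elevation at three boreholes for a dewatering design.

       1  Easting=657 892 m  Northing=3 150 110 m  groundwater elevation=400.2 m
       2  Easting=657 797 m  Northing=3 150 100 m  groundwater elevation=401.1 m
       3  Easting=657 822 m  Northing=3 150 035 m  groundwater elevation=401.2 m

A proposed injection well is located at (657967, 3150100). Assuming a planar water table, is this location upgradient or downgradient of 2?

Taking 1 as reference: 2−1 = (-95, -10, +0.9); 3−1 = (-70, -75, +1.0).
Determinant of the coordinate differences = (-95)·(-75) − (-70)·(-10) = 6425.
∂h/∂x = [(+0.9)·(-75) − (+1.0)·(-10)] / 6425 = -0.008949
∂h/∂y = [(-95)·(+1.0) − (-70)·(+0.9)] / 6425 = -0.004981
Head at (657967, 3150100) = 400.2 + (-0.008949)·(75) + (-0.004981)·(-10) = 399.58 m.
That is lower than the 401.1 m at 2, so the point is downgradient.

downgradient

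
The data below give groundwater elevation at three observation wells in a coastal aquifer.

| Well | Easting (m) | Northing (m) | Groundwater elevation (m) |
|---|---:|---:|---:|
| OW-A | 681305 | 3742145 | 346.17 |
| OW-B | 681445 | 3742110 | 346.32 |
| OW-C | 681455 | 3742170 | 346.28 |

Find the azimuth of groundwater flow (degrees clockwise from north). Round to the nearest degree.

313°

Three-point gradient (reference OW-A): Δ to OW-B = (140, -35, +0.15), Δ to OW-C = (150, 25, +0.11).
∂h/∂x = +0.0008686, ∂h/∂y = -0.0008114 (det = 8750).
Flow direction (−∇h) has components (-0.0008686 E, +0.0008114 N).
Azimuth = atan2(E, N) = atan2(-0.0008686, +0.0008114) = 313.1° ≈ 313°.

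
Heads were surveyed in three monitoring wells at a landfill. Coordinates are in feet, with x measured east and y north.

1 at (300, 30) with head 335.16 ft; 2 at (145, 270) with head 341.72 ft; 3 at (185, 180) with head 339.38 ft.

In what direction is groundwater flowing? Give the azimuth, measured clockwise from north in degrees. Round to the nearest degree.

164°

Taking 1 as reference: 2−1 = (-155, 240, +6.56); 3−1 = (-115, 150, +4.22).
Determinant of the coordinate differences = (-155)·150 − (-115)·240 = 4350.
∂h/∂x = [(+6.56)·150 − (+4.22)·240] / 4350 = -0.006621
∂h/∂y = [(-155)·(+4.22) − (-115)·(+6.56)] / 4350 = +0.02306
Flow direction (−∇h) has components (+0.006621 E, -0.02306 N).
Azimuth = atan2(E, N) = atan2(+0.006621, -0.02306) = 164.0° ≈ 164°.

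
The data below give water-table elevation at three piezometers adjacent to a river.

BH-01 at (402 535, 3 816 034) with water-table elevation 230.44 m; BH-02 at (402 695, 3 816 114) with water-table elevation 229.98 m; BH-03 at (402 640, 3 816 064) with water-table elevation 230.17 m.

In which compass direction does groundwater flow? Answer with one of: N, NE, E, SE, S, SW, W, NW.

Three-point gradient (reference BH-01): Δ to BH-02 = (160, 80, -0.46), Δ to BH-03 = (105, 30, -0.27).
∂h/∂x = -0.002167, ∂h/∂y = -0.001417 (det = -3600).
Flow = −∇h = (+0.002167 east, +0.001417 north), which points northeast.

NE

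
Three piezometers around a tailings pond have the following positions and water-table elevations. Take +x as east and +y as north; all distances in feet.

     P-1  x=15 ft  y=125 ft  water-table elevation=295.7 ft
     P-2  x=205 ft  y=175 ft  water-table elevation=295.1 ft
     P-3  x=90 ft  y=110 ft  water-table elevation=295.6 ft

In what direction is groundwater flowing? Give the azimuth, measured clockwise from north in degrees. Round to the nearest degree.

028°

Differences from P-1: to P-2 (Δx, Δy, Δh) = (190, 50, -0.6); to P-3 = (75, -15, -0.1).
Solve a·Δx + b·Δy = Δh: det = 190·(-15) − 75·50 = -6600.
∂h/∂x = [(-0.6)·(-15) − (-0.1)·50] / -6600 = -0.002121
∂h/∂y = [190·(-0.1) − 75·(-0.6)] / -6600 = -0.003939
Flow direction (−∇h) has components (+0.002121 E, +0.003939 N).
Azimuth = atan2(E, N) = atan2(+0.002121, +0.003939) = 28.3° ≈ 028°.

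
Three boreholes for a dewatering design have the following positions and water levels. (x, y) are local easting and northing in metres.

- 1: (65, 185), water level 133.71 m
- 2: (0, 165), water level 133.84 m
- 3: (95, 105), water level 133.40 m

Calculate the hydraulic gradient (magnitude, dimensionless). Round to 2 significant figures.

0.0040

Differences from 1: to 2 (Δx, Δy, Δh) = (-65, -20, +0.13); to 3 = (30, -80, -0.31).
Determinant of the coordinate differences = (-65)·(-80) − 30·(-20) = 5800.
∂h/∂x = [(+0.13)·(-80) − (-0.31)·(-20)] / 5800 = -0.002862
∂h/∂y = [(-65)·(-0.31) − 30·(+0.13)] / 5800 = +0.002802
|∇h| = √(-0.002862² + 0.002802²) = 0.004005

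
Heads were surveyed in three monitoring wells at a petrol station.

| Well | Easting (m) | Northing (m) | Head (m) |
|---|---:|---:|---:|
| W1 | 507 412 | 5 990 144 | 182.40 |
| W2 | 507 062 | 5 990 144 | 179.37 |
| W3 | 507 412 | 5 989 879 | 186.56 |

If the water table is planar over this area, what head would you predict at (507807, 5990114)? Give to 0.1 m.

186.3 m

∂h/∂x = (179.37 − 182.40) / (507062 − 507412) = +0.008657
∂h/∂y = (186.56 − 182.40) / (5989879 − 5990144) = -0.01570
h(507807, 5990114) = 182.40 + (+0.008657)·(395) + (-0.01570)·(-30) = 182.40 +3.420 +0.471 = 186.291 m.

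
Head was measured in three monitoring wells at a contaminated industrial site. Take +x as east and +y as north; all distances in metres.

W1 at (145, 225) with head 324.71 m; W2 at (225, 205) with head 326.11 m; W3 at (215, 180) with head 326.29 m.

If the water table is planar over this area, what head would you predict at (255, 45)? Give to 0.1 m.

Taking W1 as reference: W2−W1 = (80, -20, +1.40); W3−W1 = (70, -45, +1.58).
Solve a·Δx + b·Δy = Δh: det = 80·(-45) − 70·(-20) = -2200.
∂h/∂x = [(+1.40)·(-45) − (+1.58)·(-20)] / -2200 = +0.01427
∂h/∂y = [80·(+1.58) − 70·(+1.40)] / -2200 = -0.01291
h(255, 45) = 324.71 + (+0.01427)·(110) + (-0.01291)·(-180) = 324.71 +1.570 +2.324 = 328.604 m.

328.6 m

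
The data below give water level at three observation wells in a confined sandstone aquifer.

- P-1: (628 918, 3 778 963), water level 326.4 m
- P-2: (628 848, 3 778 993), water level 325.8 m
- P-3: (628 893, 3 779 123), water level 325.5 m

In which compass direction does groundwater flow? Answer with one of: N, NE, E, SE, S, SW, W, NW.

NW

Three-point gradient (reference P-1): Δ to P-2 = (-70, 30, -0.6), Δ to P-3 = (-25, 160, -0.9).
∂h/∂x = +0.006603, ∂h/∂y = -0.004593 (det = -10450).
Flow = −∇h = (-0.006603 east, +0.004593 north), which points northwest.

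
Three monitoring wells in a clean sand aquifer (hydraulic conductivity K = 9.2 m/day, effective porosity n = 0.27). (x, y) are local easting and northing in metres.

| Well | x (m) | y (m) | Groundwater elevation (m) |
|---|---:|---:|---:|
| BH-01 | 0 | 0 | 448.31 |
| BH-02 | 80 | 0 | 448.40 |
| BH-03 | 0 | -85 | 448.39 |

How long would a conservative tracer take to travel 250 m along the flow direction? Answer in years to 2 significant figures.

∂h/∂x = (448.40 − 448.31) / (80 − 0) = +0.001125
∂h/∂y = (448.39 − 448.31) / (-85 − 0) = -0.0009412
|∇h| = √(0.001125² + -0.0009412²) = 0.001467
Seepage velocity v = K·i/n = 9.2 × 0.001467 / 0.27 = 0.04999 m/day.
t = 250 / 0.04999 = 5001 days = 13.7 years.

14 years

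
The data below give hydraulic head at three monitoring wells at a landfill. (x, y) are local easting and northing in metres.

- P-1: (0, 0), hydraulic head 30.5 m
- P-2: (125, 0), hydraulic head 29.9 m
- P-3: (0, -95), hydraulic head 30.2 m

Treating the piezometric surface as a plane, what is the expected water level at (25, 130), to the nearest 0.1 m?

30.8 m

∂h/∂x = (29.9 − 30.5) / (125 − 0) = -0.004800
∂h/∂y = (30.2 − 30.5) / (-95 − 0) = +0.003158
h(25, 130) = 30.5 + (-0.004800)·(25) + (+0.003158)·(130) = 30.5 -0.120 +0.411 = 30.791 m.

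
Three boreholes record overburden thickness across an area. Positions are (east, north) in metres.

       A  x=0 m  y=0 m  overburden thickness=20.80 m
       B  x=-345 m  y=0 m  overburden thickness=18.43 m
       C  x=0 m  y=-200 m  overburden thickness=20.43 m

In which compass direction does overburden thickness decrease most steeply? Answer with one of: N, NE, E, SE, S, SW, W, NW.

W

∂d/∂x = (18.43 − 20.80) / (-345 − 0) = +0.006870
∂d/∂y = (20.43 − 20.80) / (-200 − 0) = +0.001850
Steepest decrease is along −∇f = (-0.006870 E, -0.001850 N) → west.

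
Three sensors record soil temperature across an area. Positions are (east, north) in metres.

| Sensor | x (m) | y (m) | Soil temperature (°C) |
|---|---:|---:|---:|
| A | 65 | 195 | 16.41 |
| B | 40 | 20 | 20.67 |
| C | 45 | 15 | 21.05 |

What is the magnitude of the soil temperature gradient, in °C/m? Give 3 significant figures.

0.0547 °C/m

Differences from A: to B (Δx, Δy, Δh) = (-25, -175, +4.26); to C = (-20, -180, +4.64).
Determinant of the coordinate differences = (-25)·(-180) − (-20)·(-175) = 1000.
∂T/∂x = [(+4.26)·(-180) − (+4.64)·(-175)] / 1000 = +0.04520
∂T/∂y = [(-25)·(+4.64) − (-20)·(+4.26)] / 1000 = -0.03080
|∇f| = √(0.04520² + -0.03080²) = 0.0547 °C/m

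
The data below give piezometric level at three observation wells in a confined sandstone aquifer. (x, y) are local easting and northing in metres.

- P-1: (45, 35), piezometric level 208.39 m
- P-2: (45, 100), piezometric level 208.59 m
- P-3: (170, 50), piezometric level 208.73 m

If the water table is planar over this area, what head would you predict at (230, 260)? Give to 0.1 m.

209.5 m

With h = a·x + b·y + c and P-1 as origin, the differences give:
  0·a + 65·b = +0.20
  125·a + 15·b = +0.34
Eliminate b (×15 and ×65, subtract): -8125·a = -19.100 → a = ∂h/∂x = +0.002351
Back-substitute: b = ∂h/∂y = +0.003077.
h(230, 260) = 208.39 + (+0.002351)·(185) + (+0.003077)·(225) = 208.39 +0.435 +0.692 = 209.517 m.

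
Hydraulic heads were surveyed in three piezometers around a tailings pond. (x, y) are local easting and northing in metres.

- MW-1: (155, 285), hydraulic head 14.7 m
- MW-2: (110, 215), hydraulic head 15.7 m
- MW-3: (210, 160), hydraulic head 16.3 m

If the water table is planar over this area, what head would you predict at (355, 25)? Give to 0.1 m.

Taking MW-1 as reference: MW-2−MW-1 = (-45, -70, +1.0); MW-3−MW-1 = (55, -125, +1.6).
Solve a·Δx + b·Δy = Δh: det = (-45)·(-125) − 55·(-70) = 9475.
∂h/∂x = [(+1.0)·(-125) − (+1.6)·(-70)] / 9475 = -0.001372
∂h/∂y = [(-45)·(+1.6) − 55·(+1.0)] / 9475 = -0.01340
h(355, 25) = 14.7 + (-0.001372)·(200) + (-0.01340)·(-260) = 14.7 -0.274 +3.485 = 17.911 m.

17.9 m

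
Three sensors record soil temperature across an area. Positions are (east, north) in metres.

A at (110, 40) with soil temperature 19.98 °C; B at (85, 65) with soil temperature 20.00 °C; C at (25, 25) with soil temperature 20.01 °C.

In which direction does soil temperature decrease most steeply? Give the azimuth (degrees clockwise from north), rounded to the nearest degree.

132°

Taking A as reference: B−A = (-25, 25, +0.02); C−A = (-85, -15, +0.03).
Solve a·Δx + b·Δy = ΔT: det = (-25)·(-15) − (-85)·25 = 2500.
∂T/∂x = [(+0.02)·(-15) − (+0.03)·25] / 2500 = -0.0004200
∂T/∂y = [(-25)·(+0.03) − (-85)·(+0.02)] / 2500 = +0.0003800
Steepest decrease is along −∇f: components (+0.0004200 E, -0.0003800 N).
Azimuth = atan2(+0.0004200, -0.0003800) = 132.1° ≈ 132°.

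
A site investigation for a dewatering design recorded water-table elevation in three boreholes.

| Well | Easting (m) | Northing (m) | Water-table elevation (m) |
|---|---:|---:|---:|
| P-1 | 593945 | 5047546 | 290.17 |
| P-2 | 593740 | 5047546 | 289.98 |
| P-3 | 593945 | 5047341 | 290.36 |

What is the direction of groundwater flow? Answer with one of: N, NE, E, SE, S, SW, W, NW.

NW

∂h/∂x = (289.98 − 290.17) / (593740 − 593945) = +0.0009268
∂h/∂y = (290.36 − 290.17) / (5047341 − 5047546) = -0.0009268
Flow = −∇h = (-0.0009268 east, +0.0009268 north), which points northwest.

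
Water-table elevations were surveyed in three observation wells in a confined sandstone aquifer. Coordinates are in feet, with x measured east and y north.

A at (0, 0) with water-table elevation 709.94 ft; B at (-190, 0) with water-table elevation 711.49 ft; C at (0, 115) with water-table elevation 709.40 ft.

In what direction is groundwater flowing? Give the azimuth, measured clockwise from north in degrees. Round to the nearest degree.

∂h/∂x = (711.49 − 709.94) / (-190 − 0) = -0.008158
∂h/∂y = (709.40 − 709.94) / (115 − 0) = -0.004696
Flow direction (−∇h) has components (+0.008158 E, +0.004696 N).
Azimuth = atan2(E, N) = atan2(+0.008158, +0.004696) = 60.1° ≈ 060°.

060°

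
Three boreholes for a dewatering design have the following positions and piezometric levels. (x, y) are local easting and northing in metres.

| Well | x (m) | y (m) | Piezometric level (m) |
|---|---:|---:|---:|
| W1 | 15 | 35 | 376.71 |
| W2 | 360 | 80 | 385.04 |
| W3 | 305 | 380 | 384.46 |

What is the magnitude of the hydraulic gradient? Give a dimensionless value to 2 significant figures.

Taking W1 as reference: W2−W1 = (345, 45, +8.33); W3−W1 = (290, 345, +7.75).
Determinant of the coordinate differences = 345·345 − 290·45 = 105975.
∂h/∂x = [(+8.33)·345 − (+7.75)·45] / 105975 = +0.02383
∂h/∂y = [345·(+7.75) − 290·(+8.33)] / 105975 = +0.002435
|∇h| = √(0.02383² + 0.002435²) = 0.02395

0.024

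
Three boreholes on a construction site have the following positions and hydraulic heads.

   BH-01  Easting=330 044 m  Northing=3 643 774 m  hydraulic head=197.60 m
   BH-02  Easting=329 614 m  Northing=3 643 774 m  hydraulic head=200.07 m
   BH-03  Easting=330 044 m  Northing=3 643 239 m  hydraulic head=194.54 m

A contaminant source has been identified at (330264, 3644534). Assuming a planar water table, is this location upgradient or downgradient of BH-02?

∂h/∂x = (200.07 − 197.60) / (329614 − 330044) = -0.005744
∂h/∂y = (194.54 − 197.60) / (3643239 − 3643774) = +0.005720
Head at (330264, 3644534) = 197.60 + (-0.005744)·(220) + (+0.005720)·(760) = 200.68 m.
That is higher than the 200.07 m at BH-02, so the point is upgradient.

upgradient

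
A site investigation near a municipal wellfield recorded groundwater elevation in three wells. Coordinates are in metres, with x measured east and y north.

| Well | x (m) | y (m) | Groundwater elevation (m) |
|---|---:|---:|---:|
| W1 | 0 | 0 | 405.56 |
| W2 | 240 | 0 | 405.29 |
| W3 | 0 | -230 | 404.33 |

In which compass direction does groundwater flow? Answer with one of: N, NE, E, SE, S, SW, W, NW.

S

∂h/∂x = (405.29 − 405.56) / (240 − 0) = -0.001125
∂h/∂y = (404.33 − 405.56) / (-230 − 0) = +0.005348
Flow = −∇h = (+0.001125 east, -0.005348 north), which points south.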